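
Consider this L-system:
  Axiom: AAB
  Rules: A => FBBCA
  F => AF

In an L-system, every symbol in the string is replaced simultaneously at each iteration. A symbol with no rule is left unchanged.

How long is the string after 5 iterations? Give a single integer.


Answer: 161

Derivation:
Step 0: length = 3
Step 1: length = 11
Step 2: length = 21
Step 3: length = 41
Step 4: length = 81
Step 5: length = 161


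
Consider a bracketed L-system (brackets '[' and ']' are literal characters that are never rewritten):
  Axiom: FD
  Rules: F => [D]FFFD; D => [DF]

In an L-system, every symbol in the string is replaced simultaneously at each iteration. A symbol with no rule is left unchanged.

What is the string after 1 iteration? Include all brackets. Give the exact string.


Step 0: FD
Step 1: [D]FFFD[DF]

Answer: [D]FFFD[DF]


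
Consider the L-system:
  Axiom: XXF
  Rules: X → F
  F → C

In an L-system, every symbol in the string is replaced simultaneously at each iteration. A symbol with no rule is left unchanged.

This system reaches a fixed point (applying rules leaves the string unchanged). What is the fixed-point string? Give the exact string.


Answer: CCC

Derivation:
Step 0: XXF
Step 1: FFC
Step 2: CCC
Step 3: CCC  (unchanged — fixed point at step 2)


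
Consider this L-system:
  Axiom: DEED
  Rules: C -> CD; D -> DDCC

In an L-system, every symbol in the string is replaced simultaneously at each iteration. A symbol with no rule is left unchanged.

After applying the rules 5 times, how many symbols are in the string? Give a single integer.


Step 0: length = 4
Step 1: length = 10
Step 2: length = 26
Step 3: length = 74
Step 4: length = 218
Step 5: length = 650

Answer: 650


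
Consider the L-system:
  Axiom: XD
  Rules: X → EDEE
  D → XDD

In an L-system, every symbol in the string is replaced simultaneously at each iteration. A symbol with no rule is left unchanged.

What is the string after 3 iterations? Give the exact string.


Answer: EEDEEXDDXDDEEEXDDEEEDEEXDDXDDEDEEXDDXDD

Derivation:
Step 0: XD
Step 1: EDEEXDD
Step 2: EXDDEEEDEEXDDXDD
Step 3: EEDEEXDDXDDEEEXDDEEEDEEXDDXDDEDEEXDDXDD


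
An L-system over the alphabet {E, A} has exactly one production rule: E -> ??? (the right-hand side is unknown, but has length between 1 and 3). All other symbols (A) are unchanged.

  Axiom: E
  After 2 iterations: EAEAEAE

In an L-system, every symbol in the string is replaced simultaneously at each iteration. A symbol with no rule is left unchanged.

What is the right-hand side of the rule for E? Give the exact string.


Trying E -> EAE:
  Step 0: E
  Step 1: EAE
  Step 2: EAEAEAE
Matches the given result.

Answer: EAE


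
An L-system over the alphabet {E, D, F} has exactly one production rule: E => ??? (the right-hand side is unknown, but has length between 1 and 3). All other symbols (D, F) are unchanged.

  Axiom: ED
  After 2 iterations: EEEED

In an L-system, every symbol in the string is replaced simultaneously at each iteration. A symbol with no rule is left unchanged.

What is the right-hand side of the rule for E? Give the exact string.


Answer: EE

Derivation:
Trying E => EE:
  Step 0: ED
  Step 1: EED
  Step 2: EEEED
Matches the given result.


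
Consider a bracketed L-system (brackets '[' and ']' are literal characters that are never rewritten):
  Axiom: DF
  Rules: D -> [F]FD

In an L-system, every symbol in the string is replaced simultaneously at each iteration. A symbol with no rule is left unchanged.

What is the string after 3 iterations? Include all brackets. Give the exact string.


Answer: [F]F[F]F[F]FDF

Derivation:
Step 0: DF
Step 1: [F]FDF
Step 2: [F]F[F]FDF
Step 3: [F]F[F]F[F]FDF


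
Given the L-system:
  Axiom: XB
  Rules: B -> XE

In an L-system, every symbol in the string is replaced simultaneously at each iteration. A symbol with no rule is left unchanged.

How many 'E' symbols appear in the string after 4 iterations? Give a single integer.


Answer: 1

Derivation:
Step 0: XB  (0 'E')
Step 1: XXE  (1 'E')
Step 2: XXE  (1 'E')
Step 3: XXE  (1 'E')
Step 4: XXE  (1 'E')


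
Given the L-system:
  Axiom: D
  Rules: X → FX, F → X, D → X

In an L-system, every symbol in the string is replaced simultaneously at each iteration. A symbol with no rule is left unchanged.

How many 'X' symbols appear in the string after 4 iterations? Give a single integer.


Step 0: D  (0 'X')
Step 1: X  (1 'X')
Step 2: FX  (1 'X')
Step 3: XFX  (2 'X')
Step 4: FXXFX  (3 'X')

Answer: 3


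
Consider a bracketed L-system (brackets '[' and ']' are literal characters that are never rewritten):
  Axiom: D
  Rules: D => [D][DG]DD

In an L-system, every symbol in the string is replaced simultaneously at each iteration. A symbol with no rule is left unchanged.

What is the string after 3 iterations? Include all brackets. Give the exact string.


Step 0: D
Step 1: [D][DG]DD
Step 2: [[D][DG]DD][[D][DG]DDG][D][DG]DD[D][DG]DD
Step 3: [[[D][DG]DD][[D][DG]DDG][D][DG]DD[D][DG]DD][[[D][DG]DD][[D][DG]DDG][D][DG]DD[D][DG]DDG][[D][DG]DD][[D][DG]DDG][D][DG]DD[D][DG]DD[[D][DG]DD][[D][DG]DDG][D][DG]DD[D][DG]DD

Answer: [[[D][DG]DD][[D][DG]DDG][D][DG]DD[D][DG]DD][[[D][DG]DD][[D][DG]DDG][D][DG]DD[D][DG]DDG][[D][DG]DD][[D][DG]DDG][D][DG]DD[D][DG]DD[[D][DG]DD][[D][DG]DDG][D][DG]DD[D][DG]DD


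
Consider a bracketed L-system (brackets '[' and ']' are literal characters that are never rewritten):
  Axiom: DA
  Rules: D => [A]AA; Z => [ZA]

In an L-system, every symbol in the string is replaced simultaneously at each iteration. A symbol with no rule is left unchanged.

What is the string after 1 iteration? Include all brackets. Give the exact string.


Answer: [A]AAA

Derivation:
Step 0: DA
Step 1: [A]AAA


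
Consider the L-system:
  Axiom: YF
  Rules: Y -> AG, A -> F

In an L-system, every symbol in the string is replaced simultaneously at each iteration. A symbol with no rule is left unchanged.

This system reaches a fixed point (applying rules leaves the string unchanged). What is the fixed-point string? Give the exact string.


Answer: FGF

Derivation:
Step 0: YF
Step 1: AGF
Step 2: FGF
Step 3: FGF  (unchanged — fixed point at step 2)


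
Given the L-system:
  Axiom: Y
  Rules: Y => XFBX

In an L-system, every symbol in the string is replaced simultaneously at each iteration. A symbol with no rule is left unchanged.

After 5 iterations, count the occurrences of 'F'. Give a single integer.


Answer: 1

Derivation:
Step 0: Y  (0 'F')
Step 1: XFBX  (1 'F')
Step 2: XFBX  (1 'F')
Step 3: XFBX  (1 'F')
Step 4: XFBX  (1 'F')
Step 5: XFBX  (1 'F')


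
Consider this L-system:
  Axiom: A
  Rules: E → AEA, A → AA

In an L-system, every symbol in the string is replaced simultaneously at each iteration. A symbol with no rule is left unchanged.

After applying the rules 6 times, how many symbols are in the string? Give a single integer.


Step 0: length = 1
Step 1: length = 2
Step 2: length = 4
Step 3: length = 8
Step 4: length = 16
Step 5: length = 32
Step 6: length = 64

Answer: 64


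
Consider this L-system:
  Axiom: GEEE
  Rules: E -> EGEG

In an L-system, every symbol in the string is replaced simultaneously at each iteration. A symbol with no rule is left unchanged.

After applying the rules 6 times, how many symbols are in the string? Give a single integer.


Answer: 571

Derivation:
Step 0: length = 4
Step 1: length = 13
Step 2: length = 31
Step 3: length = 67
Step 4: length = 139
Step 5: length = 283
Step 6: length = 571


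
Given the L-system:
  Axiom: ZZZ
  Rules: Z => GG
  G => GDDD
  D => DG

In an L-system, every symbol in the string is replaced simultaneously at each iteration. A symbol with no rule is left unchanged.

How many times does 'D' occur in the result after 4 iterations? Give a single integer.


Step 0: ZZZ  (0 'D')
Step 1: GGGGGG  (0 'D')
Step 2: GDDDGDDDGDDDGDDDGDDDGDDD  (18 'D')
Step 3: GDDDDGDGDGGDDDDGDGDGGDDDDGDGDGGDDDDGDGDGGDDDDGDGDGGDDDDGDGDG  (36 'D')
Step 4: GDDDDGDGDGDGGDDDDGGDDDDGGDDDGDDDDGDGDGDGGDDDDGGDDDDGGDDDGDDDDGDGDGDGGDDDDGGDDDDGGDDDGDDDDGDGDGDGGDDDDGGDDDDGGDDDGDDDDGDGDGDGGDDDDGGDDDDGGDDDGDDDDGDGDGDGGDDDDGGDDDDGGDDD  (108 'D')

Answer: 108


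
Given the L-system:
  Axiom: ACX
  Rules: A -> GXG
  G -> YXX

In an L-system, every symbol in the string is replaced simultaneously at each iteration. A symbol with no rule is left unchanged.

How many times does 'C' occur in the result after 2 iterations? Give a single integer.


Step 0: ACX  (1 'C')
Step 1: GXGCX  (1 'C')
Step 2: YXXXYXXCX  (1 'C')

Answer: 1


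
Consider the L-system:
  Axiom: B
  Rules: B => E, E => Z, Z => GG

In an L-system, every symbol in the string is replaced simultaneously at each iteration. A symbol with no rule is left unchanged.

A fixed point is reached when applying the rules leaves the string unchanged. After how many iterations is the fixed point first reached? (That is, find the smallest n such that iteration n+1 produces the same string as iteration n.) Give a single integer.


Step 0: B
Step 1: E
Step 2: Z
Step 3: GG
Step 4: GG  (unchanged — fixed point at step 3)

Answer: 3


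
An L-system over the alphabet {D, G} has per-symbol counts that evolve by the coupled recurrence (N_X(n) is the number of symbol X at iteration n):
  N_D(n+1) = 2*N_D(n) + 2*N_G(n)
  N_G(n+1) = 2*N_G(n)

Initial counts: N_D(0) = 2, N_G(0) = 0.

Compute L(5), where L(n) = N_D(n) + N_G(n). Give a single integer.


Step 0: N_D=2, N_G=0, L=2
Step 1: N_D=4, N_G=0, L=4
Step 2: N_D=8, N_G=0, L=8
Step 3: N_D=16, N_G=0, L=16
Step 4: N_D=32, N_G=0, L=32
Step 5: N_D=64, N_G=0, L=64

Answer: 64


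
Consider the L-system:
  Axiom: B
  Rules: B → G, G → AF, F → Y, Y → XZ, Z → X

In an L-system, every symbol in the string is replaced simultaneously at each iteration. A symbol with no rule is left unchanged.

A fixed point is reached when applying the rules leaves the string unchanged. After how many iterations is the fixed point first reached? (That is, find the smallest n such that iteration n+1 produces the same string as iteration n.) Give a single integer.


Answer: 5

Derivation:
Step 0: B
Step 1: G
Step 2: AF
Step 3: AY
Step 4: AXZ
Step 5: AXX
Step 6: AXX  (unchanged — fixed point at step 5)


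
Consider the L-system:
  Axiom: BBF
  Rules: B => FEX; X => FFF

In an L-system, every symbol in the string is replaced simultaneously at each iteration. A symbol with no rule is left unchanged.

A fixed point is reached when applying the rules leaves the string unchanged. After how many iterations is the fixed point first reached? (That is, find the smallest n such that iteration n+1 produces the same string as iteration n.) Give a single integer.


Step 0: BBF
Step 1: FEXFEXF
Step 2: FEFFFFEFFFF
Step 3: FEFFFFEFFFF  (unchanged — fixed point at step 2)

Answer: 2


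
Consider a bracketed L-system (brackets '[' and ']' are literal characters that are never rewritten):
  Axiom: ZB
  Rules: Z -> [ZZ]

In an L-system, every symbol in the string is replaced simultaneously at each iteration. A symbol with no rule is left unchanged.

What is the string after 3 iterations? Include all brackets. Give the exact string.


Step 0: ZB
Step 1: [ZZ]B
Step 2: [[ZZ][ZZ]]B
Step 3: [[[ZZ][ZZ]][[ZZ][ZZ]]]B

Answer: [[[ZZ][ZZ]][[ZZ][ZZ]]]B


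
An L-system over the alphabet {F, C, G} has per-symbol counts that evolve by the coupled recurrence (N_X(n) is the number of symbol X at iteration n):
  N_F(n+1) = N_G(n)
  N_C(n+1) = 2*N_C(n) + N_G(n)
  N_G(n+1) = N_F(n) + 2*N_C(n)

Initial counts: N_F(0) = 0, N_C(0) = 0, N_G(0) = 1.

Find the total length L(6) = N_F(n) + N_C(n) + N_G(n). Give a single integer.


Answer: 309

Derivation:
Step 0: N_F=0, N_C=0, N_G=1, L=1
Step 1: N_F=1, N_C=1, N_G=0, L=2
Step 2: N_F=0, N_C=2, N_G=3, L=5
Step 3: N_F=3, N_C=7, N_G=4, L=14
Step 4: N_F=4, N_C=18, N_G=17, L=39
Step 5: N_F=17, N_C=53, N_G=40, L=110
Step 6: N_F=40, N_C=146, N_G=123, L=309


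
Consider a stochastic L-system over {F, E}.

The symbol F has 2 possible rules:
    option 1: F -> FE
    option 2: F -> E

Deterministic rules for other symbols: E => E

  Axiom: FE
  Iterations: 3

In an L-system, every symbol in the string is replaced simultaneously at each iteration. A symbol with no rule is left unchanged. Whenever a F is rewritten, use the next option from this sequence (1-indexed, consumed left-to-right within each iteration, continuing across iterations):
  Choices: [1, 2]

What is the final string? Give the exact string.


Step 0: FE
Step 1: FEE  (used choices [1])
Step 2: EEE  (used choices [2])
Step 3: EEE  (used choices [])

Answer: EEE


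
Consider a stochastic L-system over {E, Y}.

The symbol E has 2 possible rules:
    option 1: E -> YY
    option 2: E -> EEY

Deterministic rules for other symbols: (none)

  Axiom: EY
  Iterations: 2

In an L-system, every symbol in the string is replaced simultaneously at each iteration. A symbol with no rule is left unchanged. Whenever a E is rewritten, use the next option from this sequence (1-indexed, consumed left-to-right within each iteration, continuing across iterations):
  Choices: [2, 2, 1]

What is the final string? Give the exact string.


Answer: EEYYYYY

Derivation:
Step 0: EY
Step 1: EEYY  (used choices [2])
Step 2: EEYYYYY  (used choices [2, 1])


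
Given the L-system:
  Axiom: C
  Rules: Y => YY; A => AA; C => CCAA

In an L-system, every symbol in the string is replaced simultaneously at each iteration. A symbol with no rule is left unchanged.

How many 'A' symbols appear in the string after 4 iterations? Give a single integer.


Step 0: C  (0 'A')
Step 1: CCAA  (2 'A')
Step 2: CCAACCAAAAAA  (8 'A')
Step 3: CCAACCAAAAAACCAACCAAAAAAAAAAAAAA  (24 'A')
Step 4: CCAACCAAAAAACCAACCAAAAAAAAAAAAAACCAACCAAAAAACCAACCAAAAAAAAAAAAAAAAAAAAAAAAAAAAAA  (64 'A')

Answer: 64


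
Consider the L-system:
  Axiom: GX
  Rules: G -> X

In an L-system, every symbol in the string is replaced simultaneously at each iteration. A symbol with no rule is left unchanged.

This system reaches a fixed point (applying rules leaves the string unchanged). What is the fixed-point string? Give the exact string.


Step 0: GX
Step 1: XX
Step 2: XX  (unchanged — fixed point at step 1)

Answer: XX


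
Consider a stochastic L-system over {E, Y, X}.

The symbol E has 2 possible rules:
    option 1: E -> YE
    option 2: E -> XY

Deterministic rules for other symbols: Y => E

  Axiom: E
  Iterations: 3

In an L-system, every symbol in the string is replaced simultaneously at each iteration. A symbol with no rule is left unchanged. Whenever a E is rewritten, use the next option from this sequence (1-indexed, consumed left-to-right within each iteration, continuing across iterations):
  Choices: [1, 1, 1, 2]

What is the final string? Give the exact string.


Step 0: E
Step 1: YE  (used choices [1])
Step 2: EYE  (used choices [1])
Step 3: YEEXY  (used choices [1, 2])

Answer: YEEXY


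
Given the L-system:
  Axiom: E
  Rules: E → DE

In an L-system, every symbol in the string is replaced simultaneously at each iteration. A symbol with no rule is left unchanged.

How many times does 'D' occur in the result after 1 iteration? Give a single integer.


Step 0: E  (0 'D')
Step 1: DE  (1 'D')

Answer: 1


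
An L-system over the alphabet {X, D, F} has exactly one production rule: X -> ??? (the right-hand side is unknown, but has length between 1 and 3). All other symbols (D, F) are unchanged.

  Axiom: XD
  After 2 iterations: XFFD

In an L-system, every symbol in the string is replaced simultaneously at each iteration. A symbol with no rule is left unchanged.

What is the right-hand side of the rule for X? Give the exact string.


Answer: XF

Derivation:
Trying X -> XF:
  Step 0: XD
  Step 1: XFD
  Step 2: XFFD
Matches the given result.


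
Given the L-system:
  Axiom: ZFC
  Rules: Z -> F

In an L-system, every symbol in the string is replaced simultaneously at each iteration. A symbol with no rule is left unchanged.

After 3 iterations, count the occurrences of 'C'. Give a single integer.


Step 0: ZFC  (1 'C')
Step 1: FFC  (1 'C')
Step 2: FFC  (1 'C')
Step 3: FFC  (1 'C')

Answer: 1


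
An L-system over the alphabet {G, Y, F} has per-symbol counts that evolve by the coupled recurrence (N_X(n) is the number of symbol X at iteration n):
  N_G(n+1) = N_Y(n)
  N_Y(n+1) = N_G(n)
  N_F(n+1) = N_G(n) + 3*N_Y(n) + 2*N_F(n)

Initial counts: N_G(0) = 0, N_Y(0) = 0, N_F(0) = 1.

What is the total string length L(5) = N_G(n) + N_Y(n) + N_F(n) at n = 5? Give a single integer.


Step 0: N_G=0, N_Y=0, N_F=1, L=1
Step 1: N_G=0, N_Y=0, N_F=2, L=2
Step 2: N_G=0, N_Y=0, N_F=4, L=4
Step 3: N_G=0, N_Y=0, N_F=8, L=8
Step 4: N_G=0, N_Y=0, N_F=16, L=16
Step 5: N_G=0, N_Y=0, N_F=32, L=32

Answer: 32


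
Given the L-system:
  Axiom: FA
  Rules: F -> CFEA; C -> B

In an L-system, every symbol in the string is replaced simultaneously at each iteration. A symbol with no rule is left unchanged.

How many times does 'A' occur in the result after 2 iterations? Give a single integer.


Answer: 3

Derivation:
Step 0: FA  (1 'A')
Step 1: CFEAA  (2 'A')
Step 2: BCFEAEAA  (3 'A')


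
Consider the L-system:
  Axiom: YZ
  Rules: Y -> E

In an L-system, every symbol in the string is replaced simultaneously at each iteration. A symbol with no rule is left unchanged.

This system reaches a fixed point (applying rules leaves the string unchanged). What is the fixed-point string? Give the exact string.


Answer: EZ

Derivation:
Step 0: YZ
Step 1: EZ
Step 2: EZ  (unchanged — fixed point at step 1)


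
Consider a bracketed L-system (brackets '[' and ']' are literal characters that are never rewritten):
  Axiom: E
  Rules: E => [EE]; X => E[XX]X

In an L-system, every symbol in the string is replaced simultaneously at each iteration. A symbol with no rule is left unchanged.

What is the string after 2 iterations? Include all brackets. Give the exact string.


Step 0: E
Step 1: [EE]
Step 2: [[EE][EE]]

Answer: [[EE][EE]]


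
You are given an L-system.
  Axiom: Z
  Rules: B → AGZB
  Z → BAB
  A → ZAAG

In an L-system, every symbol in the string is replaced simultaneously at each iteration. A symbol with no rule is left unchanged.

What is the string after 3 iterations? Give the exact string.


Step 0: Z
Step 1: BAB
Step 2: AGZBZAAGAGZB
Step 3: ZAAGGBABAGZBBABZAAGZAAGGZAAGGBABAGZB

Answer: ZAAGGBABAGZBBABZAAGZAAGGZAAGGBABAGZB


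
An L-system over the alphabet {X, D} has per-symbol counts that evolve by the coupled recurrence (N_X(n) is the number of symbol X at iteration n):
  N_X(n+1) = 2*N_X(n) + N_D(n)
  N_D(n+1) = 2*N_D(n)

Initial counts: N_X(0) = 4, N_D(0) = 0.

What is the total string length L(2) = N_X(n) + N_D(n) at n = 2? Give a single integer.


Answer: 16

Derivation:
Step 0: N_X=4, N_D=0, L=4
Step 1: N_X=8, N_D=0, L=8
Step 2: N_X=16, N_D=0, L=16


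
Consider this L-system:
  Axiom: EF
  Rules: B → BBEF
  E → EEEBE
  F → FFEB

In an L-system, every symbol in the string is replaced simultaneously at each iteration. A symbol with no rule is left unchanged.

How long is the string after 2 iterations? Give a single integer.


Step 0: length = 2
Step 1: length = 9
Step 2: length = 41

Answer: 41


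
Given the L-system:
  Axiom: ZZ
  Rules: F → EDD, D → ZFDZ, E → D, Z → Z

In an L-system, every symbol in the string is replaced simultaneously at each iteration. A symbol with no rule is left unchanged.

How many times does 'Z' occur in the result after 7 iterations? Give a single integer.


Answer: 2

Derivation:
Step 0: ZZ  (2 'Z')
Step 1: ZZ  (2 'Z')
Step 2: ZZ  (2 'Z')
Step 3: ZZ  (2 'Z')
Step 4: ZZ  (2 'Z')
Step 5: ZZ  (2 'Z')
Step 6: ZZ  (2 'Z')
Step 7: ZZ  (2 'Z')


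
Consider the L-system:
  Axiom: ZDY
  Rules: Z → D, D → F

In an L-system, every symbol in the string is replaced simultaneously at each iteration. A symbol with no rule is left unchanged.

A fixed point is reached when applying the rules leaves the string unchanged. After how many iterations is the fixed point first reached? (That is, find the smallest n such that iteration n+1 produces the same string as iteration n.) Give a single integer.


Answer: 2

Derivation:
Step 0: ZDY
Step 1: DFY
Step 2: FFY
Step 3: FFY  (unchanged — fixed point at step 2)


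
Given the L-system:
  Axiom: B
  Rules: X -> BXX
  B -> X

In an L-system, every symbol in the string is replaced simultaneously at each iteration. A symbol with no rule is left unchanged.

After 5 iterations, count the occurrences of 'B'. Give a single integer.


Step 0: B  (1 'B')
Step 1: X  (0 'B')
Step 2: BXX  (1 'B')
Step 3: XBXXBXX  (2 'B')
Step 4: BXXXBXXBXXXBXXBXX  (5 'B')
Step 5: XBXXBXXBXXXBXXBXXXBXXBXXBXXXBXXBXXXBXXBXX  (12 'B')

Answer: 12


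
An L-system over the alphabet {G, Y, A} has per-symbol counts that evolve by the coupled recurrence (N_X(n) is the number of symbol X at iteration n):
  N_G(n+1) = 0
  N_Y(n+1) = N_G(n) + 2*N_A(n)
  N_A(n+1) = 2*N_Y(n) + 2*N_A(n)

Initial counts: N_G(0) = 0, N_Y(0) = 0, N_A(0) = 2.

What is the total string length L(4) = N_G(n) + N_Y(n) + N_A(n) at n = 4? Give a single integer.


Step 0: N_G=0, N_Y=0, N_A=2, L=2
Step 1: N_G=0, N_Y=4, N_A=4, L=8
Step 2: N_G=0, N_Y=8, N_A=16, L=24
Step 3: N_G=0, N_Y=32, N_A=48, L=80
Step 4: N_G=0, N_Y=96, N_A=160, L=256

Answer: 256


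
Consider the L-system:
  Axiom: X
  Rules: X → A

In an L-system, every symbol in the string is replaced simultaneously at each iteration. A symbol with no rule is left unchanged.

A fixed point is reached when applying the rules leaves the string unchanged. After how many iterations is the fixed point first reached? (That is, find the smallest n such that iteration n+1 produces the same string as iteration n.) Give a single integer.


Step 0: X
Step 1: A
Step 2: A  (unchanged — fixed point at step 1)

Answer: 1


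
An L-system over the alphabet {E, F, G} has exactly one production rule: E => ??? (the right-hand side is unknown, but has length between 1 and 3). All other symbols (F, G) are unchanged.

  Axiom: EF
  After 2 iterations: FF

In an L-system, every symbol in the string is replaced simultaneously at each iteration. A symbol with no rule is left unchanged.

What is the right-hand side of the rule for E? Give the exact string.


Trying E => F:
  Step 0: EF
  Step 1: FF
  Step 2: FF
Matches the given result.

Answer: F


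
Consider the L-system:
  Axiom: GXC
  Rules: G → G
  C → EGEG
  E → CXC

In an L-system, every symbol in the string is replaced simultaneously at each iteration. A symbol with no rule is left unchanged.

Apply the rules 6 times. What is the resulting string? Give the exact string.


Answer: GXCXCGCXCGXCXCGCXCGGCXCGCXCGXCXCGCXCGGXCXCGCXCGXCXCGCXCGGCXCGCXCGXCXCGCXCGGGCXCGCXCGXCXCGCXCGGCXCGCXCGXCXCGCXCGGXCXCGCXCGXCXCGCXCGGCXCGCXCGXCXCGCXCGGG

Derivation:
Step 0: GXC
Step 1: GXEGEG
Step 2: GXCXCGCXCG
Step 3: GXEGEGXEGEGGEGEGXEGEGG
Step 4: GXCXCGCXCGXCXCGCXCGGCXCGCXCGXCXCGCXCGG
Step 5: GXEGEGXEGEGGEGEGXEGEGGXEGEGXEGEGGEGEGXEGEGGGEGEGXEGEGGEGEGXEGEGGXEGEGXEGEGGEGEGXEGEGGG
Step 6: GXCXCGCXCGXCXCGCXCGGCXCGCXCGXCXCGCXCGGXCXCGCXCGXCXCGCXCGGCXCGCXCGXCXCGCXCGGGCXCGCXCGXCXCGCXCGGCXCGCXCGXCXCGCXCGGXCXCGCXCGXCXCGCXCGGCXCGCXCGXCXCGCXCGGG


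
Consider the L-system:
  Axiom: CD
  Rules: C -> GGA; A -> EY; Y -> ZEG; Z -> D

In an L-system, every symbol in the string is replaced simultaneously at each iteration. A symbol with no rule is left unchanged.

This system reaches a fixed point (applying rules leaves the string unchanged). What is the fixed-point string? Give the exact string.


Step 0: CD
Step 1: GGAD
Step 2: GGEYD
Step 3: GGEZEGD
Step 4: GGEDEGD
Step 5: GGEDEGD  (unchanged — fixed point at step 4)

Answer: GGEDEGD


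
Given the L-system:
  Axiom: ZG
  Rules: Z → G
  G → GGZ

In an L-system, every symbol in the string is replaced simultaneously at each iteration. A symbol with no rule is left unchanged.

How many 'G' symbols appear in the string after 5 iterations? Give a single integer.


Step 0: ZG  (1 'G')
Step 1: GGGZ  (3 'G')
Step 2: GGZGGZGGZG  (7 'G')
Step 3: GGZGGZGGGZGGZGGGZGGZGGGZ  (17 'G')
Step 4: GGZGGZGGGZGGZGGGZGGZGGZGGGZGGZGGGZGGZGGZGGGZGGZGGGZGGZGGZG  (41 'G')
Step 5: GGZGGZGGGZGGZGGGZGGZGGZGGGZGGZGGGZGGZGGZGGGZGGZGGGZGGZGGGZGGZGGZGGGZGGZGGGZGGZGGZGGGZGGZGGGZGGZGGGZGGZGGZGGGZGGZGGGZGGZGGZGGGZGGZGGGZGGZGGGZ  (99 'G')

Answer: 99


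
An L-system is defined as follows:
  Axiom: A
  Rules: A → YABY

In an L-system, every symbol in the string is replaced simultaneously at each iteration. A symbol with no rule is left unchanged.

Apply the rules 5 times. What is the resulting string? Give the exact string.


Answer: YYYYYABYBYBYBYBY

Derivation:
Step 0: A
Step 1: YABY
Step 2: YYABYBY
Step 3: YYYABYBYBY
Step 4: YYYYABYBYBYBY
Step 5: YYYYYABYBYBYBYBY


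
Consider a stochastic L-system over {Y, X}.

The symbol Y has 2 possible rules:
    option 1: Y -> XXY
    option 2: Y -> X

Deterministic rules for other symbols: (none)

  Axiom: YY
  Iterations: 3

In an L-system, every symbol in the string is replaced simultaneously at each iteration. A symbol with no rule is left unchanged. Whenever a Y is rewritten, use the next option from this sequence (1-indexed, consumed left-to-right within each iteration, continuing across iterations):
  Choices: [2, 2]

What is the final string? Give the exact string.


Answer: XX

Derivation:
Step 0: YY
Step 1: XX  (used choices [2, 2])
Step 2: XX  (used choices [])
Step 3: XX  (used choices [])


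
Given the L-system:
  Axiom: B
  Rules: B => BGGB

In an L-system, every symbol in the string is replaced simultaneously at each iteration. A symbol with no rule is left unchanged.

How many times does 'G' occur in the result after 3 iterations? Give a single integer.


Answer: 14

Derivation:
Step 0: B  (0 'G')
Step 1: BGGB  (2 'G')
Step 2: BGGBGGBGGB  (6 'G')
Step 3: BGGBGGBGGBGGBGGBGGBGGB  (14 'G')


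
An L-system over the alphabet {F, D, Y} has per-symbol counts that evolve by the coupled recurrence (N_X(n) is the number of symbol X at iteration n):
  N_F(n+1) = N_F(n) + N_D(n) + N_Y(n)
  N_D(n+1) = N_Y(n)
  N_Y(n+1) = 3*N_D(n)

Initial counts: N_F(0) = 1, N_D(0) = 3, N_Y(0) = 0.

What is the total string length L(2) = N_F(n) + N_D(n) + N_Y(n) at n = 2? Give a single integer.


Step 0: N_F=1, N_D=3, N_Y=0, L=4
Step 1: N_F=4, N_D=0, N_Y=9, L=13
Step 2: N_F=13, N_D=9, N_Y=0, L=22

Answer: 22


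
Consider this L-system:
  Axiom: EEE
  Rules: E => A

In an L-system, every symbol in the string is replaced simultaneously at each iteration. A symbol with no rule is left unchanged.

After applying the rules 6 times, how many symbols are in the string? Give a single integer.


Answer: 3

Derivation:
Step 0: length = 3
Step 1: length = 3
Step 2: length = 3
Step 3: length = 3
Step 4: length = 3
Step 5: length = 3
Step 6: length = 3


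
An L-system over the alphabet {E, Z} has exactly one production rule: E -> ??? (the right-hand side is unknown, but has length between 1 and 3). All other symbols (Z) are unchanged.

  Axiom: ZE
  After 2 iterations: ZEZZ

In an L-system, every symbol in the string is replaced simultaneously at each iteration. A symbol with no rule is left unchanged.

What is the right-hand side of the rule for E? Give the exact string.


Trying E -> EZ:
  Step 0: ZE
  Step 1: ZEZ
  Step 2: ZEZZ
Matches the given result.

Answer: EZ


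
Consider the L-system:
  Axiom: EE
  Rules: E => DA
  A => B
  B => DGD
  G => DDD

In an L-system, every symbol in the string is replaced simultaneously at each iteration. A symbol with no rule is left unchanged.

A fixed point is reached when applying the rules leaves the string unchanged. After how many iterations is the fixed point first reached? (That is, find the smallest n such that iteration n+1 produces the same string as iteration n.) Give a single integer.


Answer: 4

Derivation:
Step 0: EE
Step 1: DADA
Step 2: DBDB
Step 3: DDGDDDGD
Step 4: DDDDDDDDDDDD
Step 5: DDDDDDDDDDDD  (unchanged — fixed point at step 4)


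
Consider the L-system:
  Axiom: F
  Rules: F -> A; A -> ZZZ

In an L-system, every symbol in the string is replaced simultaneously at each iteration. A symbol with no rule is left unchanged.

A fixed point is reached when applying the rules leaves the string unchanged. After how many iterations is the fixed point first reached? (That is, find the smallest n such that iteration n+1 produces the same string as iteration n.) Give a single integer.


Answer: 2

Derivation:
Step 0: F
Step 1: A
Step 2: ZZZ
Step 3: ZZZ  (unchanged — fixed point at step 2)


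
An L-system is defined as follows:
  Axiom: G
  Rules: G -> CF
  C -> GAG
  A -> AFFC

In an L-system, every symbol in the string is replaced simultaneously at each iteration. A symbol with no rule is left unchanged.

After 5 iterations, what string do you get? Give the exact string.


Step 0: G
Step 1: CF
Step 2: GAGF
Step 3: CFAFFCCFF
Step 4: GAGFAFFCFFGAGGAGFF
Step 5: CFAFFCCFFAFFCFFGAGFFCFAFFCCFCFAFFCCFFF

Answer: CFAFFCCFFAFFCFFGAGFFCFAFFCCFCFAFFCCFFF


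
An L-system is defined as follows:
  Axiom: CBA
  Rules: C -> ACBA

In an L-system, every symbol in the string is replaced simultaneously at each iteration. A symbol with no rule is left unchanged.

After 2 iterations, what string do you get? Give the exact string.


Step 0: CBA
Step 1: ACBABA
Step 2: AACBABABA

Answer: AACBABABA


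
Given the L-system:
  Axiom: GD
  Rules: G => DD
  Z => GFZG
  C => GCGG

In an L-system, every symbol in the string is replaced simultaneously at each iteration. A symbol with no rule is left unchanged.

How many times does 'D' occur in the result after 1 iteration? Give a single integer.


Step 0: GD  (1 'D')
Step 1: DDD  (3 'D')

Answer: 3


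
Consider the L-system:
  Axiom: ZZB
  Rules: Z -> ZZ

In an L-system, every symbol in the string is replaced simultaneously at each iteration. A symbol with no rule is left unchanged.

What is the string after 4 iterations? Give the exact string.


Answer: ZZZZZZZZZZZZZZZZZZZZZZZZZZZZZZZZB

Derivation:
Step 0: ZZB
Step 1: ZZZZB
Step 2: ZZZZZZZZB
Step 3: ZZZZZZZZZZZZZZZZB
Step 4: ZZZZZZZZZZZZZZZZZZZZZZZZZZZZZZZZB


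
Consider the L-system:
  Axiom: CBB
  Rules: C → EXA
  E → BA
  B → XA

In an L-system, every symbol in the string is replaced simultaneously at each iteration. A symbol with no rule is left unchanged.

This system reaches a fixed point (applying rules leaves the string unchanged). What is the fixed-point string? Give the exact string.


Answer: XAAXAXAXA

Derivation:
Step 0: CBB
Step 1: EXAXAXA
Step 2: BAXAXAXA
Step 3: XAAXAXAXA
Step 4: XAAXAXAXA  (unchanged — fixed point at step 3)


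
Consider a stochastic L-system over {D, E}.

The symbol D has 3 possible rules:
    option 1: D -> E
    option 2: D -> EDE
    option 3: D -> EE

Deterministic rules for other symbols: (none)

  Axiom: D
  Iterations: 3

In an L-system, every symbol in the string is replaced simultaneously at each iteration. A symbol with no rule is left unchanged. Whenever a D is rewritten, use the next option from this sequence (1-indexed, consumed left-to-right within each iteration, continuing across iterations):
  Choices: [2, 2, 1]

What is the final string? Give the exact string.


Answer: EEEEE

Derivation:
Step 0: D
Step 1: EDE  (used choices [2])
Step 2: EEDEE  (used choices [2])
Step 3: EEEEE  (used choices [1])


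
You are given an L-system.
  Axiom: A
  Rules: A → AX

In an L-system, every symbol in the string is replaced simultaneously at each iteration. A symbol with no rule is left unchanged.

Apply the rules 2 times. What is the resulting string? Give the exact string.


Step 0: A
Step 1: AX
Step 2: AXX

Answer: AXX


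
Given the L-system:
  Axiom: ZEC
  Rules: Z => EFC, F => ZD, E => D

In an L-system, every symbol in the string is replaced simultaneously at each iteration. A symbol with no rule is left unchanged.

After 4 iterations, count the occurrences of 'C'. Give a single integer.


Answer: 3

Derivation:
Step 0: ZEC  (1 'C')
Step 1: EFCDC  (2 'C')
Step 2: DZDCDC  (2 'C')
Step 3: DEFCDCDC  (3 'C')
Step 4: DDZDCDCDC  (3 'C')


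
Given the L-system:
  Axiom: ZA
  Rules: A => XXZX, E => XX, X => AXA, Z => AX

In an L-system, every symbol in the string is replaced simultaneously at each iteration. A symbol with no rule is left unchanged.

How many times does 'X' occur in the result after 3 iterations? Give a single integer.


Answer: 36

Derivation:
Step 0: ZA  (0 'X')
Step 1: AXXXZX  (4 'X')
Step 2: XXZXAXAAXAAXAAXAXA  (8 'X')
Step 3: AXAAXAAXAXAXXZXAXAXXZXXXZXAXAXXZXXXZXAXAXXZXXXZXAXAXXZXAXAXXZX  (36 'X')


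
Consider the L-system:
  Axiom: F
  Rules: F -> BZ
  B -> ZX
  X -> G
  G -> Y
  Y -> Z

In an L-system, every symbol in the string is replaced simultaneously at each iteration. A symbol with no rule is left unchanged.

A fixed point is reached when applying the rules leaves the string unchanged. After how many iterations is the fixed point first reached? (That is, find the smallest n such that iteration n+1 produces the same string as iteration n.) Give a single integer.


Step 0: F
Step 1: BZ
Step 2: ZXZ
Step 3: ZGZ
Step 4: ZYZ
Step 5: ZZZ
Step 6: ZZZ  (unchanged — fixed point at step 5)

Answer: 5


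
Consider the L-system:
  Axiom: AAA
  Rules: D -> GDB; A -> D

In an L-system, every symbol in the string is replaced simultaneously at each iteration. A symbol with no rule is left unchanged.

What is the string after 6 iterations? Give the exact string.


Answer: GGGGGDBBBBBGGGGGDBBBBBGGGGGDBBBBB

Derivation:
Step 0: AAA
Step 1: DDD
Step 2: GDBGDBGDB
Step 3: GGDBBGGDBBGGDBB
Step 4: GGGDBBBGGGDBBBGGGDBBB
Step 5: GGGGDBBBBGGGGDBBBBGGGGDBBBB
Step 6: GGGGGDBBBBBGGGGGDBBBBBGGGGGDBBBBB


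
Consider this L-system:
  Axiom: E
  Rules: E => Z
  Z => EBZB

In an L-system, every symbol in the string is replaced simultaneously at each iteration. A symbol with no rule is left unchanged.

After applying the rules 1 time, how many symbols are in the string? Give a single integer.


Step 0: length = 1
Step 1: length = 1

Answer: 1


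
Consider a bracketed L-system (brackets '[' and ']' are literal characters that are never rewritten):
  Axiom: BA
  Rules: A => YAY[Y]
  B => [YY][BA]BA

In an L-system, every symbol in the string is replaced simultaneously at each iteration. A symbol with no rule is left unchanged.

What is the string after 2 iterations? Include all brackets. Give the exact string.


Answer: [YY][[YY][BA]BAYAY[Y]][YY][BA]BAYAY[Y]YYAY[Y]Y[Y]

Derivation:
Step 0: BA
Step 1: [YY][BA]BAYAY[Y]
Step 2: [YY][[YY][BA]BAYAY[Y]][YY][BA]BAYAY[Y]YYAY[Y]Y[Y]


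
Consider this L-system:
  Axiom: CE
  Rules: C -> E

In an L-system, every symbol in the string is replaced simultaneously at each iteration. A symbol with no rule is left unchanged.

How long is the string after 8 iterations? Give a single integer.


Step 0: length = 2
Step 1: length = 2
Step 2: length = 2
Step 3: length = 2
Step 4: length = 2
Step 5: length = 2
Step 6: length = 2
Step 7: length = 2
Step 8: length = 2

Answer: 2


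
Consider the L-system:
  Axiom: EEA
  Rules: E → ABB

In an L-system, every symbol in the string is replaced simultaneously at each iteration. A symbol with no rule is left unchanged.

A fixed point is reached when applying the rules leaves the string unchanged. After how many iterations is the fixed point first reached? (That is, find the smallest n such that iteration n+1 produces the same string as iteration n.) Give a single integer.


Step 0: EEA
Step 1: ABBABBA
Step 2: ABBABBA  (unchanged — fixed point at step 1)

Answer: 1


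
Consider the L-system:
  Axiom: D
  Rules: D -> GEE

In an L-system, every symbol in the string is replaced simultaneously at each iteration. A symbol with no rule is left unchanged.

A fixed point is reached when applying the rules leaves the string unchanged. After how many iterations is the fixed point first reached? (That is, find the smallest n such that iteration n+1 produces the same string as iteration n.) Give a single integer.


Step 0: D
Step 1: GEE
Step 2: GEE  (unchanged — fixed point at step 1)

Answer: 1


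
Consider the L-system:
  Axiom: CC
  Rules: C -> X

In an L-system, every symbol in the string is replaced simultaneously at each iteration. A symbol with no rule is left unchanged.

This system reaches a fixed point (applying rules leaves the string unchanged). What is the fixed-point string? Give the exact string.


Step 0: CC
Step 1: XX
Step 2: XX  (unchanged — fixed point at step 1)

Answer: XX


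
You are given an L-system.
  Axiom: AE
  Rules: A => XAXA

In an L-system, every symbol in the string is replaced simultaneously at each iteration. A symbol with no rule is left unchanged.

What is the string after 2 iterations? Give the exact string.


Answer: XXAXAXXAXAE

Derivation:
Step 0: AE
Step 1: XAXAE
Step 2: XXAXAXXAXAE


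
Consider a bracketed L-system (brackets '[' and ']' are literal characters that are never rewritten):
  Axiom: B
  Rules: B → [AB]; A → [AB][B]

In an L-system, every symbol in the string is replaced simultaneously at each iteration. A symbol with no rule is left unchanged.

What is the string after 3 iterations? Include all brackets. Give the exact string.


Answer: [[[AB][B][AB]][[AB]][[AB][B][AB]]]

Derivation:
Step 0: B
Step 1: [AB]
Step 2: [[AB][B][AB]]
Step 3: [[[AB][B][AB]][[AB]][[AB][B][AB]]]


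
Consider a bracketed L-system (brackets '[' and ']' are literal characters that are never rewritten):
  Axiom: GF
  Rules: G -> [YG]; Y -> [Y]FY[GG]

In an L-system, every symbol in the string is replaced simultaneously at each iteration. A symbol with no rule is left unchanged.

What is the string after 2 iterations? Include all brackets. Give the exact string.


Step 0: GF
Step 1: [YG]F
Step 2: [[Y]FY[GG][YG]]F

Answer: [[Y]FY[GG][YG]]F


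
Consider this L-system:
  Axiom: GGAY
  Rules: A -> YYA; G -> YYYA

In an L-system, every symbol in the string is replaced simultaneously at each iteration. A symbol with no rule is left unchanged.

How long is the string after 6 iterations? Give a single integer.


Answer: 42

Derivation:
Step 0: length = 4
Step 1: length = 12
Step 2: length = 18
Step 3: length = 24
Step 4: length = 30
Step 5: length = 36
Step 6: length = 42


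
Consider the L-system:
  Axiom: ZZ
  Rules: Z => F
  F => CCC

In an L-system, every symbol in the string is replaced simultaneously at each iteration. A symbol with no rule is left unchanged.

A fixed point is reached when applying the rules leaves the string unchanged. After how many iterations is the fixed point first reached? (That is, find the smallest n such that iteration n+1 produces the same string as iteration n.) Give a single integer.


Answer: 2

Derivation:
Step 0: ZZ
Step 1: FF
Step 2: CCCCCC
Step 3: CCCCCC  (unchanged — fixed point at step 2)


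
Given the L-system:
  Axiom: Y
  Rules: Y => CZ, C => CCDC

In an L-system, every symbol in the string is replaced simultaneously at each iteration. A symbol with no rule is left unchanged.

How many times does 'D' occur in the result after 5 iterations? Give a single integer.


Answer: 40

Derivation:
Step 0: Y  (0 'D')
Step 1: CZ  (0 'D')
Step 2: CCDCZ  (1 'D')
Step 3: CCDCCCDCDCCDCZ  (4 'D')
Step 4: CCDCCCDCDCCDCCCDCCCDCDCCDCDCCDCCCDCDCCDCZ  (13 'D')
Step 5: CCDCCCDCDCCDCCCDCCCDCDCCDCDCCDCCCDCDCCDCCCDCCCDCDCCDCCCDCCCDCDCCDCDCCDCCCDCDCCDCDCCDCCCDCDCCDCCCDCCCDCDCCDCDCCDCCCDCDCCDCZ  (40 'D')


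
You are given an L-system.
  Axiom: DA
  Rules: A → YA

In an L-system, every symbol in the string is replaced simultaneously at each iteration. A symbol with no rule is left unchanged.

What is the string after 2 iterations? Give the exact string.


Step 0: DA
Step 1: DYA
Step 2: DYYA

Answer: DYYA


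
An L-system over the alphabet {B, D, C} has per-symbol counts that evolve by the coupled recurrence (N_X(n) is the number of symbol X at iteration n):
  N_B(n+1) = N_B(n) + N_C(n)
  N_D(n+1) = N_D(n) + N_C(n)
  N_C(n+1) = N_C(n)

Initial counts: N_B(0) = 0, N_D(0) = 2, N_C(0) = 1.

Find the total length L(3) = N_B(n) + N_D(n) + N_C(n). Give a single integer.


Step 0: N_B=0, N_D=2, N_C=1, L=3
Step 1: N_B=1, N_D=3, N_C=1, L=5
Step 2: N_B=2, N_D=4, N_C=1, L=7
Step 3: N_B=3, N_D=5, N_C=1, L=9

Answer: 9
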